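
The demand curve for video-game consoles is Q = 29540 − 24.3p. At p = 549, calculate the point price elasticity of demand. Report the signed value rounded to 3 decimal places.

-0.824

dQ/dp = −24.3. At p = 549, Q = 29540 − 24.3(549) = 16199.3.
Ed = (dQ/dp)·(p/Q) = −24.3 × (549/16199.3) = -0.82353…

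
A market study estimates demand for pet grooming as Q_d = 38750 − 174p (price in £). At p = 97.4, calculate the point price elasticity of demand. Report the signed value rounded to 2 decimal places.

-0.78

dQ_d/dp = −174. At p = 97.4, Q_d = 38750 − 174(97.4) = 21802.4.
Ed = (dQ_d/dp)·(p/Q_d) = −174 × (97.4/21802.4) = -0.7773…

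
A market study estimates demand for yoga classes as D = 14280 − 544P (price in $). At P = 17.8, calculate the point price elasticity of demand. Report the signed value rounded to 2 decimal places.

dD/dP = −544. At P = 17.8, D = 14280 − 544(17.8) = 4596.8.
Ed = (dD/dP)·(P/D) = −544 × (17.8/4596.8) = -2.1065…

-2.11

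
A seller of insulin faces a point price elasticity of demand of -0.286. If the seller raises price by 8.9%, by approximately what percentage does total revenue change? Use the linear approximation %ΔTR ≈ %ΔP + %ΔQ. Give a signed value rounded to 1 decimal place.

%ΔQ ≈ Ed × %ΔP = (-0.286) × (+8.9%) = -2.5454%
%ΔTR ≈ %ΔP + %ΔQ = (+8.9%) + (-2.5454%) = +6.3546%

+6.4%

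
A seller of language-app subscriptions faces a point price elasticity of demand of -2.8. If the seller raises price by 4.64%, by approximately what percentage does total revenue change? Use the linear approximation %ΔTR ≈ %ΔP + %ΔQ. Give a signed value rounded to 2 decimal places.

%ΔQ ≈ Ed × %ΔP = (-2.8) × (+4.64%) = -12.9920%
%ΔTR ≈ %ΔP + %ΔQ = (+4.64%) + (-12.9920%) = -8.3520%

-8.35%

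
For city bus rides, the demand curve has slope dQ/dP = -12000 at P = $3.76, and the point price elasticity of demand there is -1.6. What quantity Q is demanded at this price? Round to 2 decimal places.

Ed = (dQ/dP)·(P/Q) ⇒ Q = (dQ/dP)·P/Ed = (-12000)·3.76/(-1.6) = 28200

28200.00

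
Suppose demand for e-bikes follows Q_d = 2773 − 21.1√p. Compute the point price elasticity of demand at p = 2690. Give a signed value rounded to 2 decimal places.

-0.33

dQ_d/dp = −21.1/(2√p) = -0.203412. At p = 2690, Q_d = 1678.64.
Ed = (dQ_d/dp)·(p/Q_d) = (-0.203412) × (2690/1678.64) = -0.3259…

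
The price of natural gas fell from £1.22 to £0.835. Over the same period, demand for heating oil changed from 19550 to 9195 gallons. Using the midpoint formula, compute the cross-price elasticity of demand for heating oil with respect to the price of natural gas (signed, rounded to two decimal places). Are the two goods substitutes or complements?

1.92; substitutes

%ΔQ_{heating oil} = (9195 − 19550)/avg = -10355/14372.5 = -0.720473…
%ΔP_{natural gas} = (0.835 − 1.22)/avg = -0.385/1.0275 = -0.374695…
E_cross = (-10355/14372.5) / (-0.385/1.0275) = 1.9228…
E_cross > 0 ⇒ the goods are substitutes.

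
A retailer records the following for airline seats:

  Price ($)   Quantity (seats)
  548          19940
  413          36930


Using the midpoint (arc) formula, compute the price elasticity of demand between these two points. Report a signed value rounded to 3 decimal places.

-2.127

%ΔQ = (36930 − 19940) / [(19940 + 36930)/2] = 16990/28435 = 0.597503…
%ΔP = (413 − 548) / [(548 + 413)/2] = -135/480.5 = -0.280957…
Arc Ed = %ΔQ / %ΔP = (16990/28435) / (-135/480.5) = -2.12666…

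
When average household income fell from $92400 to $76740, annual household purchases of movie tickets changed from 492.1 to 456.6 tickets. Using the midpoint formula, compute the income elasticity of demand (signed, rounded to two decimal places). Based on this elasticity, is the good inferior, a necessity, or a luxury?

%ΔQ = (456.6 − 492.1)/[( 492.1 + 456.6)/2] = -35.5/474.35 = -0.074839…
%ΔIncome = (76740 − 92400)/[( 92400 + 76740)/2] = -15660/84570 = -0.185172…
E_income = (-35.5/474.35) / (-15660/84570) = 0.4041…
0 < E_income < 1 ⇒ normal good, necessity.

0.40; necessity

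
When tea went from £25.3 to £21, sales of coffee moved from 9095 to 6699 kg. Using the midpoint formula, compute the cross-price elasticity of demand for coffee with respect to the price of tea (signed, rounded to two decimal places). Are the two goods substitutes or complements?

1.63; substitutes

%ΔQ_{coffee} = (6699 − 9095)/avg = -2396/7897 = -0.303406…
%ΔP_{tea} = (21 − 25.3)/avg = -4.3/23.15 = -0.185745…
E_cross = (-2396/7897) / (-4.3/23.15) = 1.6334…
E_cross > 0 ⇒ the goods are substitutes.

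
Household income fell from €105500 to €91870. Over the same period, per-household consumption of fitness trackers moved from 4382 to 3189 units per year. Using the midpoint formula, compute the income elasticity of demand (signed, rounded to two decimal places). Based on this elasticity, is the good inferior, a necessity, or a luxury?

%ΔQ = (3189 − 4382)/[( 4382 + 3189)/2] = -1193/3785.5 = -0.315149…
%ΔIncome = (91870 − 105500)/[( 105500 + 91870)/2] = -13630/98685 = -0.138116…
E_income = (-1193/3785.5) / (-13630/98685) = 2.2817…
E_income > 1 ⇒ normal good, luxury.

2.28; luxury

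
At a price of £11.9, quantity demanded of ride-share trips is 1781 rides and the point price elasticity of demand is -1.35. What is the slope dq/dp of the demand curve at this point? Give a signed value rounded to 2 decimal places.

-202.05

Ed = (dq/dp)·(p/q) ⇒ dq/dp = Ed·q/p = (-1.35)·1781/11.9 = -202.0462…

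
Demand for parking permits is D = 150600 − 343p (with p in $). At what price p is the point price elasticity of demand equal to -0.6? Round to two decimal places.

164.65

Ed = −343p/(150600 − 343p). Set this equal to -0.6:
343p = 0.6·(150600 − 343p) ⇒ 343p(1 + 0.6) = 0.6·150600
p = 0.6·150600 / (343·1.6) = 164.6501…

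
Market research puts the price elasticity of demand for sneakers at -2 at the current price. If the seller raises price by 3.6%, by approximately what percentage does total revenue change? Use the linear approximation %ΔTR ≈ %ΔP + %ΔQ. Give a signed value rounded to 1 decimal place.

%ΔQ ≈ Ed × %ΔP = (-2) × (+3.6%) = -7.2000%
%ΔTR ≈ %ΔP + %ΔQ = (+3.6%) + (-7.2000%) = -3.6000%

-3.6%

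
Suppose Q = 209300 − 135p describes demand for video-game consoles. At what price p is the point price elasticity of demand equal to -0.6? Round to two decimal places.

581.39

Ed = −135p/(209300 − 135p). Set this equal to -0.6:
135p = 0.6·(209300 − 135p) ⇒ 135p(1 + 0.6) = 0.6·209300
p = 0.6·209300 / (135·1.6) = 581.3888…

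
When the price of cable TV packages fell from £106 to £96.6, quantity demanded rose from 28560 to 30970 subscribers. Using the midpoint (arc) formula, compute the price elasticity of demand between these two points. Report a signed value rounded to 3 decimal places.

%ΔQ = (30970 − 28560) / [(28560 + 30970)/2] = 2410/29765 = 0.080967…
%ΔP = (96.6 − 106) / [(106 + 96.6)/2] = -9.4/101.3 = -0.092793…
Arc Ed = %ΔQ / %ΔP = (2410/29765) / (-9.4/101.3) = -0.87255…

-0.873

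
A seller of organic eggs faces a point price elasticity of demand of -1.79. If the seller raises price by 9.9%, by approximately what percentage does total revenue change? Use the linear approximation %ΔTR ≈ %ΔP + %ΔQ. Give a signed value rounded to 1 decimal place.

%ΔQ ≈ Ed × %ΔP = (-1.79) × (+9.9%) = -17.7210%
%ΔTR ≈ %ΔP + %ΔQ = (+9.9%) + (-17.7210%) = -7.8210%

-7.8%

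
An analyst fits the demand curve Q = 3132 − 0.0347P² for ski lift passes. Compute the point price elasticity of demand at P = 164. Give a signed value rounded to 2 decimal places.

dQ/dP = −2·0.0347·P = -11.3816. At P = 164, Q = 2198.7088.
Ed = (dQ/dP)·(P/Q) = (-11.3816) × (164/2198.7088) = -0.8489…

-0.85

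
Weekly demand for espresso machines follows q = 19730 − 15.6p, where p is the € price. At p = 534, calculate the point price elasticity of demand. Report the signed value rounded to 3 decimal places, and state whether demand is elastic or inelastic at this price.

dq/dp = −15.6. At p = 534, q = 19730 − 15.6(534) = 11399.6.
Ed = (dq/dp)·(p/q) = −15.6 × (534/11399.6) = -0.73076…
|Ed| = 0.731 < 1, so demand is inelastic.

-0.731; inelastic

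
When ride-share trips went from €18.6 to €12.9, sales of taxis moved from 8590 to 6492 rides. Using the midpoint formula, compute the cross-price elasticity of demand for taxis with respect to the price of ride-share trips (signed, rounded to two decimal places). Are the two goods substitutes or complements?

0.77; substitutes

%ΔQ_{taxis} = (6492 − 8590)/avg = -2098/7541 = -0.278212…
%ΔP_{ride-share trips} = (12.9 − 18.6)/avg = -5.7/15.75 = -0.361904…
E_cross = (-2098/7541) / (-5.7/15.75) = 0.7687…
E_cross > 0 ⇒ the goods are substitutes.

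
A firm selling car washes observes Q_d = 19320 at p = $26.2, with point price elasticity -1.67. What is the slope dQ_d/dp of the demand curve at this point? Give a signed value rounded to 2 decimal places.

-1231.47

Ed = (dQ_d/dp)·(p/Q_d) ⇒ dQ_d/dp = Ed·Q_d/p = (-1.67)·19320/26.2 = -1231.4656…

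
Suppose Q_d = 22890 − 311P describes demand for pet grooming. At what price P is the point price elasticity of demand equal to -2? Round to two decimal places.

49.07

Ed = −311P/(22890 − 311P). Set this equal to -2:
311P = 2·(22890 − 311P) ⇒ 311P(1 + 2) = 2·22890
P = 2·22890 / (311·3) = 49.0675…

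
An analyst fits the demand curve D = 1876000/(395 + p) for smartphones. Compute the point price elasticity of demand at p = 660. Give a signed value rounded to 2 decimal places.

dD/dp = −1876000/(395 + p)² = -1.6855. At p = 660, D = 1778.2.
Ed = (dD/dp)·(p/D) = (-1.6855) × (660/1778.2) = -0.6255…

-0.63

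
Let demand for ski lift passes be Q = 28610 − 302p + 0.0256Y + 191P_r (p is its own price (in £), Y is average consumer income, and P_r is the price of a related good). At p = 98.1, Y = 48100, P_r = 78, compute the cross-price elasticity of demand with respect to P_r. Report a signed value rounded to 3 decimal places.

0.986

At the given values, Q = 28610 − 302(98.1) + 0.0256(48100) + 191(78) = 15113.16.
∂Q/∂P_r = 191.
E = (191) × (78/15113.16) = 0.98576…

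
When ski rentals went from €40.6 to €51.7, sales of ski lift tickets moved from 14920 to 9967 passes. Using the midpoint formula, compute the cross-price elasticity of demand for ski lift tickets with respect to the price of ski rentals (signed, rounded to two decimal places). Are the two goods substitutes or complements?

%ΔQ_{ski lift tickets} = (9967 − 14920)/avg = -4953/12443.5 = -0.398039…
%ΔP_{ski rentals} = (51.7 − 40.6)/avg = 11.1/46.15 = 0.240520…
E_cross = (-4953/12443.5) / (11.1/46.15) = -1.6549…
E_cross < 0 ⇒ the goods are complements.

-1.65; complements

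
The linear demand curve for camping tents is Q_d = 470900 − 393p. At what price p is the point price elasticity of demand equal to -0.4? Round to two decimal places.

Ed = −393p/(470900 − 393p). Set this equal to -0.4:
393p = 0.4·(470900 − 393p) ⇒ 393p(1 + 0.4) = 0.4·470900
p = 0.4·470900 / (393·1.4) = 342.3482…

342.35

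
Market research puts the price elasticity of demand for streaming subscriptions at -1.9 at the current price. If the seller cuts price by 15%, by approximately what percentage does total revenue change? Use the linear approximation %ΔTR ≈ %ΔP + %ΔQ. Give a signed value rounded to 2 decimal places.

+13.50%

%ΔQ ≈ Ed × %ΔP = (-1.9) × (-15%) = +28.5000%
%ΔTR ≈ %ΔP + %ΔQ = (-15%) + (+28.5000%) = +13.5000%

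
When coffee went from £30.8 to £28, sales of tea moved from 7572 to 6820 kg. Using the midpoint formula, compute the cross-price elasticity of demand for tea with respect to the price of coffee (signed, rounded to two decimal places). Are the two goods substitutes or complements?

%ΔQ_{tea} = (6820 − 7572)/avg = -752/7196 = -0.104502…
%ΔP_{coffee} = (28 − 30.8)/avg = -2.8/29.4 = -0.095238…
E_cross = (-752/7196) / (-2.8/29.4) = 1.0972…
E_cross > 0 ⇒ the goods are substitutes.

1.10; substitutes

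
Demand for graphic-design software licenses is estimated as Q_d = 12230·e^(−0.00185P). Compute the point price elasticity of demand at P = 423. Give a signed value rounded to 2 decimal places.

-0.78

dQ_d/dP = −0.00185·Q_d = -10.3453. At P = 423, Q_d = 5592.03.
Ed = (dQ_d/dP)·(P/Q_d) = (-10.3453) × (423/5592.03) = -0.7825…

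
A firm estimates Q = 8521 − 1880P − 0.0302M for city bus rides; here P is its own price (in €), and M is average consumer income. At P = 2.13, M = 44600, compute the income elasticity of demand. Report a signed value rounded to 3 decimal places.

At the given values, Q = 8521 − 1880(2.13) − 0.0302(44600) = 3169.68.
∂Q/∂M = -0.0302.
E = (-0.0302) × (44600/3169.68) = -0.42493…

-0.425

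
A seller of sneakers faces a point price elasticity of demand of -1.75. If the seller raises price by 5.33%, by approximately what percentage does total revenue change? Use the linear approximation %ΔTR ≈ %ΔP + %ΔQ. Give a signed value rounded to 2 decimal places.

-4.00%

%ΔQ ≈ Ed × %ΔP = (-1.75) × (+5.33%) = -9.3275%
%ΔTR ≈ %ΔP + %ΔQ = (+5.33%) + (-9.3275%) = -3.9975%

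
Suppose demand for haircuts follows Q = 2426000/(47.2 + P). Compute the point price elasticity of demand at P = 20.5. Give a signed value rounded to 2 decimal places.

-0.30

dQ/dP = −2426000/(47.2 + P)² = -529.314. At P = 20.5, Q = 35834.6.
Ed = (dQ/dP)·(P/Q) = (-529.314) × (20.5/35834.6) = -0.3028…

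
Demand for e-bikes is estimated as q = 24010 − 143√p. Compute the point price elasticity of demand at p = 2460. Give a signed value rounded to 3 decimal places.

-0.210

dq/dp = −143/(2√p) = -1.44158. At p = 2460, q = 16917.4.
Ed = (dq/dp)·(p/q) = (-1.44158) × (2460/16917.4) = -0.20962…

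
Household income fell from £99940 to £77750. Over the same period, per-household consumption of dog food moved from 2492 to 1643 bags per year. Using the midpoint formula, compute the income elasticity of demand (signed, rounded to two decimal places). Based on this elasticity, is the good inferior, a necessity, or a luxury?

1.64; luxury

%ΔQ = (1643 − 2492)/[( 2492 + 1643)/2] = -849/2067.5 = -0.410640…
%ΔIncome = (77750 − 99940)/[( 99940 + 77750)/2] = -22190/88845 = -0.249760…
E_income = (-849/2067.5) / (-22190/88845) = 1.6441…
E_income > 1 ⇒ normal good, luxury.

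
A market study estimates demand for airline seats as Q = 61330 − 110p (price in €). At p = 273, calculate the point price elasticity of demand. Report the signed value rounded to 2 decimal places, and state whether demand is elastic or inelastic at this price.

-0.96; inelastic

dQ/dp = −110. At p = 273, Q = 61330 − 110(273) = 31300.
Ed = (dQ/dp)·(p/Q) = −110 × (273/31300) = -0.9594…
|Ed| = 0.96 < 1, so demand is inelastic.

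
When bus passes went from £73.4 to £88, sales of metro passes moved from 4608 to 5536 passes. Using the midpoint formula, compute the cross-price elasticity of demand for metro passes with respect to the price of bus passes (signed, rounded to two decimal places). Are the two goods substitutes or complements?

1.01; substitutes

%ΔQ_{metro passes} = (5536 − 4608)/avg = 928/5072 = 0.182965…
%ΔP_{bus passes} = (88 − 73.4)/avg = 14.6/80.7 = 0.180916…
E_cross = (928/5072) / (14.6/80.7) = 1.0113…
E_cross > 0 ⇒ the goods are substitutes.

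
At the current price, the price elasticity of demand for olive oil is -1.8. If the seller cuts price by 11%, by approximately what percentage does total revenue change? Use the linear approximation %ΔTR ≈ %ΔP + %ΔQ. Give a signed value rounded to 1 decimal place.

+8.8%

%ΔQ ≈ Ed × %ΔP = (-1.8) × (-11%) = +19.8000%
%ΔTR ≈ %ΔP + %ΔQ = (-11%) + (+19.8000%) = +8.8000%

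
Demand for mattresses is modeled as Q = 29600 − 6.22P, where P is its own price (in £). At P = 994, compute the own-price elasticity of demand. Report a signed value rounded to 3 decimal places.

At the given values, Q = 29600 − 6.22(994) = 23417.32.
∂Q/∂P = −6.22.
E = (-6.22) × (994/23417.32) = -0.26402…

-0.264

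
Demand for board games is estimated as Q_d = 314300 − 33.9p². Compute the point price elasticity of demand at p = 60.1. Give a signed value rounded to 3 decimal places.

-1.276

dQ_d/dp = −2·33.9·p = -4074.78. At p = 60.1, Q_d = 191852.861.
Ed = (dQ_d/dp)·(p/Q_d) = (-4074.78) × (60.1/191852.861) = -1.27646…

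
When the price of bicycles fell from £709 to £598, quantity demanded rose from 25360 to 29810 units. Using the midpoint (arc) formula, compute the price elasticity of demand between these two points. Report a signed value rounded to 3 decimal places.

-0.950

%ΔQ = (29810 − 25360) / [(25360 + 29810)/2] = 4450/27585 = 0.161319…
%ΔP = (598 − 709) / [(709 + 598)/2] = -111/653.5 = -0.169854…
Arc Ed = %ΔQ / %ΔP = (4450/27585) / (-111/653.5) = -0.94975…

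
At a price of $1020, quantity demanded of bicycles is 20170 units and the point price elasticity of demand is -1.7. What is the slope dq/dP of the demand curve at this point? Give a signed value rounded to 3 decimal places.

-33.617

Ed = (dq/dP)·(P/q) ⇒ dq/dP = Ed·q/P = (-1.7)·20170/1020 = -33.61666…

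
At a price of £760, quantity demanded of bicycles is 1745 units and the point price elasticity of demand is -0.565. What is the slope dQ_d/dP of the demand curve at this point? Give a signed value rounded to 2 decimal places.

-1.30

Ed = (dQ_d/dP)·(P/Q_d) ⇒ dQ_d/dP = Ed·Q_d/P = (-0.565)·1745/760 = -1.2972…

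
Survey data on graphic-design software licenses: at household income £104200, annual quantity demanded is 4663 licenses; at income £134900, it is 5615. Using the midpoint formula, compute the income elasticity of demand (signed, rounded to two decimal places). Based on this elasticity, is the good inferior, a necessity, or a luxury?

%ΔQ = (5615 − 4663)/[( 4663 + 5615)/2] = 952/5139 = 0.185250…
%ΔIncome = (134900 − 104200)/[( 104200 + 134900)/2] = 30700/119550 = 0.256796…
E_income = (952/5139) / (30700/119550) = 0.7213…
0 < E_income < 1 ⇒ normal good, necessity.

0.72; necessity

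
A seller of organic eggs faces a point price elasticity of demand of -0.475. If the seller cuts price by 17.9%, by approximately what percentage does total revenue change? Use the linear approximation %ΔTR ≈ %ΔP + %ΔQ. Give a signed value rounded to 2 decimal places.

-9.40%

%ΔQ ≈ Ed × %ΔP = (-0.475) × (-17.9%) = +8.5025%
%ΔTR ≈ %ΔP + %ΔQ = (-17.9%) + (+8.5025%) = -9.3975%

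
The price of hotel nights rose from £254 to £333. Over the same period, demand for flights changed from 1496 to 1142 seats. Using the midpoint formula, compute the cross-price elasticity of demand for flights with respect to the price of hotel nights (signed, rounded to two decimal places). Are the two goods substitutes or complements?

-1.00; complements

%ΔQ_{flights} = (1142 − 1496)/avg = -354/1319 = -0.268385…
%ΔP_{hotel nights} = (333 − 254)/avg = 79/293.5 = 0.269165…
E_cross = (-354/1319) / (79/293.5) = -0.9971…
E_cross < 0 ⇒ the goods are complements.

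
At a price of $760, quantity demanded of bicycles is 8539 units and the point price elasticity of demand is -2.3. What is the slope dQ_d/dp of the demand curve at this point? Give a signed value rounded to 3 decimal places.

Ed = (dQ_d/dp)·(p/Q_d) ⇒ dQ_d/dp = Ed·Q_d/p = (-2.3)·8539/760 = -25.84171…

-25.842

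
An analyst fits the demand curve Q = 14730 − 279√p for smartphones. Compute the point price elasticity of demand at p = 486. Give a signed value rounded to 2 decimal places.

dQ/dp = −279/(2√p) = -6.32785. At p = 486, Q = 8579.33.
Ed = (dQ/dp)·(p/Q) = (-6.32785) × (486/8579.33) = -0.3584…

-0.36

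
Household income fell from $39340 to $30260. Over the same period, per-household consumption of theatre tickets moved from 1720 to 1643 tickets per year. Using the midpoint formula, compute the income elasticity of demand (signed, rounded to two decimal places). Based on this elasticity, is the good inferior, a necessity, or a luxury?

%ΔQ = (1643 − 1720)/[( 1720 + 1643)/2] = -77/1681.5 = -0.045792…
%ΔIncome = (30260 − 39340)/[( 39340 + 30260)/2] = -9080/34800 = -0.260919…
E_income = (-77/1681.5) / (-9080/34800) = 0.1755…
0 < E_income < 1 ⇒ normal good, necessity.

0.18; necessity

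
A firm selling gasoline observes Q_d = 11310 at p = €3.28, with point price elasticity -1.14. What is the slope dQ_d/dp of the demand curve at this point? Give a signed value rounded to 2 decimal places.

-3930.91

Ed = (dQ_d/dp)·(p/Q_d) ⇒ dQ_d/dp = Ed·Q_d/p = (-1.14)·11310/3.28 = -3930.9146…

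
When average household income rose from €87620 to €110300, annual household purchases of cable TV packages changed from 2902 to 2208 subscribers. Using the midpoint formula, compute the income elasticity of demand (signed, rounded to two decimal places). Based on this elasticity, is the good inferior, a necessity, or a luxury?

-1.19; inferior

%ΔQ = (2208 − 2902)/[( 2902 + 2208)/2] = -694/2555 = -0.271624…
%ΔIncome = (110300 − 87620)/[( 87620 + 110300)/2] = 22680/98960 = 0.229183…
E_income = (-694/2555) / (22680/98960) = -1.1851…
E_income < 0 ⇒ inferior good.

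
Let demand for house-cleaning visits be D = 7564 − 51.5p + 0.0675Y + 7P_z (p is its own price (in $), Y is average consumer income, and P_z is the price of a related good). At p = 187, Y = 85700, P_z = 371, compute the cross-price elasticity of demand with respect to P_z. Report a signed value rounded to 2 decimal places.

At the given values, D = 7564 − 51.5(187) + 0.0675(85700) + 7(371) = 6315.25.
∂D/∂P_z = 7.
E = (7) × (371/6315.25) = 0.4112…

0.41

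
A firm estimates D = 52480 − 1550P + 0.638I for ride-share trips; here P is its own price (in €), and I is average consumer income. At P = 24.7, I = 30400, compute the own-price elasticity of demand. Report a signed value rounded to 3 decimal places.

-1.140

At the given values, D = 52480 − 1550(24.7) + 0.638(30400) = 33590.2.
∂D/∂P = −1550.
E = (-1550) × (24.7/33590.2) = -1.13976…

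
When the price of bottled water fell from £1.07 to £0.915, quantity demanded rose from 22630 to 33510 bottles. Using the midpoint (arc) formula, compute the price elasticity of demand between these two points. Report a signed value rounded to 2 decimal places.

-2.48

%ΔQ = (33510 − 22630) / [(22630 + 33510)/2] = 10880/28070 = 0.387602…
%ΔP = (0.915 − 1.07) / [(1.07 + 0.915)/2] = -0.155/0.9925 = -0.156171…
Arc Ed = %ΔQ / %ΔP = (10880/28070) / (-0.155/0.9925) = -2.4819…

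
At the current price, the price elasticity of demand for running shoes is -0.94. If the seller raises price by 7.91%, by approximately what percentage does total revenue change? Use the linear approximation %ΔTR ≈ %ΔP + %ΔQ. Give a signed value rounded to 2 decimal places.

+0.47%

%ΔQ ≈ Ed × %ΔP = (-0.94) × (+7.91%) = -7.4354%
%ΔTR ≈ %ΔP + %ΔQ = (+7.91%) + (-7.4354%) = +0.4746%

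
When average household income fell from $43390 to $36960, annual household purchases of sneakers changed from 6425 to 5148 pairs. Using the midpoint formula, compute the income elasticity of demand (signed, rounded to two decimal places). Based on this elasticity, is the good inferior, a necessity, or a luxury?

1.38; luxury

%ΔQ = (5148 − 6425)/[( 6425 + 5148)/2] = -1277/5786.5 = -0.220686…
%ΔIncome = (36960 − 43390)/[( 43390 + 36960)/2] = -6430/40175 = -0.160049…
E_income = (-1277/5786.5) / (-6430/40175) = 1.3788…
E_income > 1 ⇒ normal good, luxury.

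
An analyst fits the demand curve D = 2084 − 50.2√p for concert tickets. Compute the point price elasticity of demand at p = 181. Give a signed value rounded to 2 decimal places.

-0.24

dD/dp = −50.2/(2√p) = -1.86567. At p = 181, D = 1408.63.
Ed = (dD/dp)·(p/D) = (-1.86567) × (181/1408.63) = -0.2397…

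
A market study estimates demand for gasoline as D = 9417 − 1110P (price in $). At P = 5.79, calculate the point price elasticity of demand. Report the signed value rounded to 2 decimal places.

dD/dP = −1110. At P = 5.79, D = 9417 − 1110(5.79) = 2990.1.
Ed = (dD/dP)·(P/D) = −1110 × (5.79/2990.1) = -2.1493…

-2.15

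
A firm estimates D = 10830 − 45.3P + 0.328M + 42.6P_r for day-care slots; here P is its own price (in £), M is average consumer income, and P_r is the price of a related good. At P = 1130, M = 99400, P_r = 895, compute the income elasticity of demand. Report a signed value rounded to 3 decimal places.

1.073

At the given values, D = 10830 − 45.3(1130) + 0.328(99400) + 42.6(895) = 30371.2.
∂D/∂M = 0.328.
E = (0.328) × (99400/30371.2) = 1.07349…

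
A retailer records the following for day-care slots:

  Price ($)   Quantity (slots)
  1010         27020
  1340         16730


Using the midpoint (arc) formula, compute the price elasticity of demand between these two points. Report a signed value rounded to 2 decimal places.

%ΔQ = (16730 − 27020) / [(27020 + 16730)/2] = -10290/21875 = -0.4704
%ΔP = (1340 − 1010) / [(1010 + 1340)/2] = 330/1175 = 0.280851…
Arc Ed = %ΔQ / %ΔP = (-10290/21875) / (330/1175) = -1.6749…

-1.67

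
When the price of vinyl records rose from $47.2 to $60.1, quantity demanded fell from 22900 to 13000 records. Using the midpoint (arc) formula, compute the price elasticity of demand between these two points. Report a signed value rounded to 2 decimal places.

-2.29

%ΔQ = (13000 − 22900) / [(22900 + 13000)/2] = -9900/17950 = -0.551532…
%ΔP = (60.1 − 47.2) / [(47.2 + 60.1)/2] = 12.9/53.65 = 0.240447…
Arc Ed = %ΔQ / %ΔP = (-9900/17950) / (12.9/53.65) = -2.2937…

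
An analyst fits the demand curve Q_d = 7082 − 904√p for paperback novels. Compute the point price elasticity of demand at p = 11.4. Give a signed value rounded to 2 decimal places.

-0.38

dQ_d/dp = −904/(2√p) = -133.871. At p = 11.4, Q_d = 4029.74.
Ed = (dQ_d/dp)·(p/Q_d) = (-133.871) × (11.4/4029.74) = -0.3787…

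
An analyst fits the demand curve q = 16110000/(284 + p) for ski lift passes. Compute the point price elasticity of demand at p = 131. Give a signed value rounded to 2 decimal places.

dq/dp = −16110000/(284 + p)² = -93.5404. At p = 131, q = 38819.3.
Ed = (dq/dp)·(p/q) = (-93.5404) × (131/38819.3) = -0.3156…

-0.32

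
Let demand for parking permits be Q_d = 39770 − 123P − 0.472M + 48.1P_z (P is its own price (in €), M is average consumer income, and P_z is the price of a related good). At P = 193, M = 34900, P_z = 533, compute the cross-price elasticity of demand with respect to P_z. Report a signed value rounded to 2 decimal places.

At the given values, Q_d = 39770 − 123(193) − 0.472(34900) + 48.1(533) = 25195.5.
∂Q_d/∂P_z = 48.1.
E = (48.1) × (533/25195.5) = 1.0175…

1.02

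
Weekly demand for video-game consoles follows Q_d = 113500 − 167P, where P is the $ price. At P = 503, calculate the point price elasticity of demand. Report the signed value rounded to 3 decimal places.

-2.848

dQ_d/dP = −167. At P = 503, Q_d = 113500 − 167(503) = 29499.
Ed = (dQ_d/dP)·(P/Q_d) = −167 × (503/29499) = -2.84758…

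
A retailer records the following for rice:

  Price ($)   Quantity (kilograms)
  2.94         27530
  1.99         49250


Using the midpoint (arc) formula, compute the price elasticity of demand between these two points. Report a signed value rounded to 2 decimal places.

-1.47

%ΔQ = (49250 − 27530) / [(27530 + 49250)/2] = 21720/38390 = 0.565772…
%ΔP = (1.99 − 2.94) / [(2.94 + 1.99)/2] = -0.95/2.465 = -0.385395…
Arc Ed = %ΔQ / %ΔP = (21720/38390) / (-0.95/2.465) = -1.4680…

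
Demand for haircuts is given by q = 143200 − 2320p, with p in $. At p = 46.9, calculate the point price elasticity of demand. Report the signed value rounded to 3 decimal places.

dq/dp = −2320. At p = 46.9, q = 143200 − 2320(46.9) = 34392.
Ed = (dq/dp)·(p/q) = −2320 × (46.9/34392) = -3.16375…

-3.164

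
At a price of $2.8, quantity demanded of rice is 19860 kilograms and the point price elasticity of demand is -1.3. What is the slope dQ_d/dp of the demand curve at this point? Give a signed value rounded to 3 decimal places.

Ed = (dQ_d/dp)·(p/Q_d) ⇒ dQ_d/dp = Ed·Q_d/p = (-1.3)·19860/2.8 = -9220.71428…

-9220.714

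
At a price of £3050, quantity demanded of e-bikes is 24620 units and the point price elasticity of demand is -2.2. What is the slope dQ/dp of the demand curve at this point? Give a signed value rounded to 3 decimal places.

Ed = (dQ/dp)·(p/Q) ⇒ dQ/dp = Ed·Q/p = (-2.2)·24620/3050 = -17.75868…

-17.759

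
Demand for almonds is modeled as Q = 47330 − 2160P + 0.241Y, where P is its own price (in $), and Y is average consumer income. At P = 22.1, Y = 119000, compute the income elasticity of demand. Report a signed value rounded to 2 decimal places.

At the given values, Q = 47330 − 2160(22.1) + 0.241(119000) = 28273.
∂Q/∂Y = 0.241.
E = (0.241) × (119000/28273) = 1.0143…

1.01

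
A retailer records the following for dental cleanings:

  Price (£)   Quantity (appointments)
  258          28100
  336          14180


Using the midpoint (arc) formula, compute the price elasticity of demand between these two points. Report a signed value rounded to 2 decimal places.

-2.51

%ΔQ = (14180 − 28100) / [(28100 + 14180)/2] = -13920/21140 = -0.658467…
%ΔP = (336 − 258) / [(258 + 336)/2] = 78/297 = 0.262626…
Arc Ed = %ΔQ / %ΔP = (-13920/21140) / (78/297) = -2.5072…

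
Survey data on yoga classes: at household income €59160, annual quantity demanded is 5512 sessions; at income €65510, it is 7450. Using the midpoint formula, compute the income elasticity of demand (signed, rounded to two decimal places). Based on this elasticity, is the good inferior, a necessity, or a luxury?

%ΔQ = (7450 − 5512)/[( 5512 + 7450)/2] = 1938/6481 = 0.299027…
%ΔIncome = (65510 − 59160)/[( 59160 + 65510)/2] = 6350/62335 = 0.101868…
E_income = (1938/6481) / (6350/62335) = 2.9354…
E_income > 1 ⇒ normal good, luxury.

2.94; luxury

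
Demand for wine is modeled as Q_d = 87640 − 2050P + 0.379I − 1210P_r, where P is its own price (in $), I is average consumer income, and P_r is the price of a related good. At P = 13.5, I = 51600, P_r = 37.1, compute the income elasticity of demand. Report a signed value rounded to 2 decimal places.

At the given values, Q_d = 87640 − 2050(13.5) + 0.379(51600) − 1210(37.1) = 34630.4.
∂Q_d/∂I = 0.379.
E = (0.379) × (51600/34630.4) = 0.5647…

0.56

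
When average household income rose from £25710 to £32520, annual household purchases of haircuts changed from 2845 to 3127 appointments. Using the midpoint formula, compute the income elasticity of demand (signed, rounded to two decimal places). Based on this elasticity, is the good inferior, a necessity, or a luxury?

%ΔQ = (3127 − 2845)/[( 2845 + 3127)/2] = 282/2986 = 0.094440…
%ΔIncome = (32520 − 25710)/[( 25710 + 32520)/2] = 6810/29115 = 0.233900…
E_income = (282/2986) / (6810/29115) = 0.4037…
0 < E_income < 1 ⇒ normal good, necessity.

0.40; necessity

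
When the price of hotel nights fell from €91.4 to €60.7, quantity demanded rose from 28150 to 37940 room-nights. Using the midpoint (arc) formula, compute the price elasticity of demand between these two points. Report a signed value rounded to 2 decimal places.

%ΔQ = (37940 − 28150) / [(28150 + 37940)/2] = 9790/33045 = 0.296262…
%ΔP = (60.7 − 91.4) / [(91.4 + 60.7)/2] = -30.7/76.05 = -0.403681…
Arc Ed = %ΔQ / %ΔP = (9790/33045) / (-30.7/76.05) = -0.7339…

-0.73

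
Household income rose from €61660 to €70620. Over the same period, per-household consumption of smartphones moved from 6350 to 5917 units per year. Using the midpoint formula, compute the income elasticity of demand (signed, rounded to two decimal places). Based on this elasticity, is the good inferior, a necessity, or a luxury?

%ΔQ = (5917 − 6350)/[( 6350 + 5917)/2] = -433/6133.5 = -0.070595…
%ΔIncome = (70620 − 61660)/[( 61660 + 70620)/2] = 8960/66140 = 0.135470…
E_income = (-433/6133.5) / (8960/66140) = -0.5211…
E_income < 0 ⇒ inferior good.

-0.52; inferior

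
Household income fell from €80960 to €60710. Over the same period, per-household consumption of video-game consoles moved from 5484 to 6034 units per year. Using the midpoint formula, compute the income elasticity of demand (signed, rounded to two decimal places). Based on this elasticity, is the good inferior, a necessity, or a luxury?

-0.33; inferior

%ΔQ = (6034 − 5484)/[( 5484 + 6034)/2] = 550/5759 = 0.095502…
%ΔIncome = (60710 − 80960)/[( 80960 + 60710)/2] = -20250/70835 = -0.285875…
E_income = (550/5759) / (-20250/70835) = -0.3340…
E_income < 0 ⇒ inferior good.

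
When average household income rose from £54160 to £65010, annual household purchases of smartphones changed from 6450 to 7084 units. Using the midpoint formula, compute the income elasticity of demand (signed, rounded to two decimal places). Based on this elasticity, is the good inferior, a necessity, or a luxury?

0.51; necessity

%ΔQ = (7084 − 6450)/[( 6450 + 7084)/2] = 634/6767 = 0.093689…
%ΔIncome = (65010 − 54160)/[( 54160 + 65010)/2] = 10850/59585 = 0.182092…
E_income = (634/6767) / (10850/59585) = 0.5145…
0 < E_income < 1 ⇒ normal good, necessity.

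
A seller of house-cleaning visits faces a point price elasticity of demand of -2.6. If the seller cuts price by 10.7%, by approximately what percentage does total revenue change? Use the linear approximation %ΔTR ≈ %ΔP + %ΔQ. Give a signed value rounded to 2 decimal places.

%ΔQ ≈ Ed × %ΔP = (-2.6) × (-10.7%) = +27.8200%
%ΔTR ≈ %ΔP + %ΔQ = (-10.7%) + (+27.8200%) = +17.1200%

+17.12%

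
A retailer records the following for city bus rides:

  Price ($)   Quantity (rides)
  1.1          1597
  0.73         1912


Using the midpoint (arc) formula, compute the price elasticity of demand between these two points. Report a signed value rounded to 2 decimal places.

-0.44

%ΔQ = (1912 − 1597) / [(1597 + 1912)/2] = 315/1754.5 = 0.179538…
%ΔP = (0.73 − 1.1) / [(1.1 + 0.73)/2] = -0.37/0.915 = -0.404371…
Arc Ed = %ΔQ / %ΔP = (315/1754.5) / (-0.37/0.915) = -0.4439…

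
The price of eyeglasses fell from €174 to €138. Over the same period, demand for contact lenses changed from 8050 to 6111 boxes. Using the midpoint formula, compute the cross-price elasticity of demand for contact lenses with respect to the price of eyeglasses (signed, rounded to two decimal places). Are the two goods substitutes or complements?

1.19; substitutes

%ΔQ_{contact lenses} = (6111 − 8050)/avg = -1939/7080.5 = -0.273850…
%ΔP_{eyeglasses} = (138 − 174)/avg = -36/156 = -0.230769…
E_cross = (-1939/7080.5) / (-36/156) = 1.1866…
E_cross > 0 ⇒ the goods are substitutes.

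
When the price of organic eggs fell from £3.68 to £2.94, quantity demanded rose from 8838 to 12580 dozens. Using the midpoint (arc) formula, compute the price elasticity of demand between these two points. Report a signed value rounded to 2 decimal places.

%ΔQ = (12580 − 8838) / [(8838 + 12580)/2] = 3742/10709 = 0.349425…
%ΔP = (2.94 − 3.68) / [(3.68 + 2.94)/2] = -0.74/3.31 = -0.223564…
Arc Ed = %ΔQ / %ΔP = (3742/10709) / (-0.74/3.31) = -1.5629…

-1.56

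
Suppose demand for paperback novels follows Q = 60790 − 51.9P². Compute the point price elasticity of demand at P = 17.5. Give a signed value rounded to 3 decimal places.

dQ/dP = −2·51.9·P = -1816.5. At P = 17.5, Q = 44895.625.
Ed = (dQ/dP)·(P/Q) = (-1816.5) × (17.5/44895.625) = -0.70805…

-0.708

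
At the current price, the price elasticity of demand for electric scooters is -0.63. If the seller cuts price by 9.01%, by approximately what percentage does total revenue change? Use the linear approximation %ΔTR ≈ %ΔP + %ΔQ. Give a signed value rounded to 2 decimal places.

-3.33%

%ΔQ ≈ Ed × %ΔP = (-0.63) × (-9.01%) = +5.6763%
%ΔTR ≈ %ΔP + %ΔQ = (-9.01%) + (+5.6763%) = -3.3337%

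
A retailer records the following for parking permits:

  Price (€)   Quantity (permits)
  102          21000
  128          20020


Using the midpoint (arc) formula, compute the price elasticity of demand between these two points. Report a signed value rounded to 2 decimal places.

%ΔQ = (20020 − 21000) / [(21000 + 20020)/2] = -980/20510 = -0.047781…
%ΔP = (128 − 102) / [(102 + 128)/2] = 26/115 = 0.226086…
Arc Ed = %ΔQ / %ΔP = (-980/20510) / (26/115) = -0.2113…

-0.21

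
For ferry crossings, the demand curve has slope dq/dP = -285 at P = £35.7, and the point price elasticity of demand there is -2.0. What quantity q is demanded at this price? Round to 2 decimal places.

Ed = (dq/dP)·(P/q) ⇒ q = (dq/dP)·P/Ed = (-285)·35.7/(-2.0) = 5087.25

5087.25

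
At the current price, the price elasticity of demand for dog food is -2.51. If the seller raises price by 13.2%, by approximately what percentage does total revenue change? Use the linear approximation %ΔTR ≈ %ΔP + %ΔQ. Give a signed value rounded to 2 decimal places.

%ΔQ ≈ Ed × %ΔP = (-2.51) × (+13.2%) = -33.1320%
%ΔTR ≈ %ΔP + %ΔQ = (+13.2%) + (-33.1320%) = -19.9320%

-19.93%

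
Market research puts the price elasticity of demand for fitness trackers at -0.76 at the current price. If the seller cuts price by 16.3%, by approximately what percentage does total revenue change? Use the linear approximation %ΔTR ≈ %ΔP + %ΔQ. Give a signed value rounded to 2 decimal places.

%ΔQ ≈ Ed × %ΔP = (-0.76) × (-16.3%) = +12.3880%
%ΔTR ≈ %ΔP + %ΔQ = (-16.3%) + (+12.3880%) = -3.9120%

-3.91%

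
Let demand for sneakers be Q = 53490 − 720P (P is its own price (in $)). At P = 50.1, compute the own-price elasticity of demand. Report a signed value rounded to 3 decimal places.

-2.071

At the given values, Q = 53490 − 720(50.1) = 17418.
∂Q/∂P = −720.
E = (-720) × (50.1/17418) = -2.07096…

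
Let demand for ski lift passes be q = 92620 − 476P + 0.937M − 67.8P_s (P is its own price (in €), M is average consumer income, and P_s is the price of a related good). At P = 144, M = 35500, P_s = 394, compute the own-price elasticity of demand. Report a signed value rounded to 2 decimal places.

At the given values, q = 92620 − 476(144) + 0.937(35500) − 67.8(394) = 30626.3.
∂q/∂P = −476.
E = (-476) × (144/30626.3) = -2.2380…

-2.24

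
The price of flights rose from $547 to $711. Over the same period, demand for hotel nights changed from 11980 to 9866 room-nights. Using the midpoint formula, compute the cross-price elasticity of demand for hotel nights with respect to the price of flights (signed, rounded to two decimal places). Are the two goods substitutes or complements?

%ΔQ_{hotel nights} = (9866 − 11980)/avg = -2114/10923 = -0.193536…
%ΔP_{flights} = (711 − 547)/avg = 164/629 = 0.260731…
E_cross = (-2114/10923) / (164/629) = -0.7422…
E_cross < 0 ⇒ the goods are complements.

-0.74; complements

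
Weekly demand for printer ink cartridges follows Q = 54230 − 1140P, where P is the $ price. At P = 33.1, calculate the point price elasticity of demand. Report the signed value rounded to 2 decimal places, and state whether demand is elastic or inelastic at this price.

-2.29; elastic

dQ/dP = −1140. At P = 33.1, Q = 54230 − 1140(33.1) = 16496.
Ed = (dQ/dP)·(P/Q) = −1140 × (33.1/16496) = -2.2874…
|Ed| = 2.29 > 1, so demand is elastic.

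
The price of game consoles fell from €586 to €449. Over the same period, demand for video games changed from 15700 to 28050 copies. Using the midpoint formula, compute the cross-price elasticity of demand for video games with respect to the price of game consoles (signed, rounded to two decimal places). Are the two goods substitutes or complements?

-2.13; complements

%ΔQ_{video games} = (28050 − 15700)/avg = 12350/21875 = 0.564571…
%ΔP_{game consoles} = (449 − 586)/avg = -137/517.5 = -0.264734…
E_cross = (12350/21875) / (-137/517.5) = -2.1325…
E_cross < 0 ⇒ the goods are complements.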